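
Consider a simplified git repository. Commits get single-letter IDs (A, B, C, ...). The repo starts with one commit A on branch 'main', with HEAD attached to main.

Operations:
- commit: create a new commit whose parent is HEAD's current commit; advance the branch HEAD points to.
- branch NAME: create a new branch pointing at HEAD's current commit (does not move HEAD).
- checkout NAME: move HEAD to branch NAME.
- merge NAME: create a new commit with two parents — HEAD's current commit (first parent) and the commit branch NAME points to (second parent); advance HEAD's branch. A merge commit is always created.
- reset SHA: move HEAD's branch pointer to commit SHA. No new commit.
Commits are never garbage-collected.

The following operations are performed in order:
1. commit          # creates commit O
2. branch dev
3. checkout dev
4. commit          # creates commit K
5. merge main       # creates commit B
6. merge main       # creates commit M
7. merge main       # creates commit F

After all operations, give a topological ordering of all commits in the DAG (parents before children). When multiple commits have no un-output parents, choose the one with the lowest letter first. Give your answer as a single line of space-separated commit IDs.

Answer: A O K B M F

Derivation:
After op 1 (commit): HEAD=main@O [main=O]
After op 2 (branch): HEAD=main@O [dev=O main=O]
After op 3 (checkout): HEAD=dev@O [dev=O main=O]
After op 4 (commit): HEAD=dev@K [dev=K main=O]
After op 5 (merge): HEAD=dev@B [dev=B main=O]
After op 6 (merge): HEAD=dev@M [dev=M main=O]
After op 7 (merge): HEAD=dev@F [dev=F main=O]
commit A: parents=[]
commit B: parents=['K', 'O']
commit F: parents=['M', 'O']
commit K: parents=['O']
commit M: parents=['B', 'O']
commit O: parents=['A']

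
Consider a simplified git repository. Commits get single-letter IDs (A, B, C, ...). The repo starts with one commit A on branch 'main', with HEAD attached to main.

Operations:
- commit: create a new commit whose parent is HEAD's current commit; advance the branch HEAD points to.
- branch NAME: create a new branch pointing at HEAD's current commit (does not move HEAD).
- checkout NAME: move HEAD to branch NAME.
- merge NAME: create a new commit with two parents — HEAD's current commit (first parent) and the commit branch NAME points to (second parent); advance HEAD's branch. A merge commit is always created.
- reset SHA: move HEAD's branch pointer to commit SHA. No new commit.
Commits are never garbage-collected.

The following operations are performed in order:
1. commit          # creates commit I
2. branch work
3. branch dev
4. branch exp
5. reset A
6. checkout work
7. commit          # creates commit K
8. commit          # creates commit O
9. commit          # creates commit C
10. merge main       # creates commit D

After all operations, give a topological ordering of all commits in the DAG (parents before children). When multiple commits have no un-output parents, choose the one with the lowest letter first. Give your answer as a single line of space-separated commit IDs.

Answer: A I K O C D

Derivation:
After op 1 (commit): HEAD=main@I [main=I]
After op 2 (branch): HEAD=main@I [main=I work=I]
After op 3 (branch): HEAD=main@I [dev=I main=I work=I]
After op 4 (branch): HEAD=main@I [dev=I exp=I main=I work=I]
After op 5 (reset): HEAD=main@A [dev=I exp=I main=A work=I]
After op 6 (checkout): HEAD=work@I [dev=I exp=I main=A work=I]
After op 7 (commit): HEAD=work@K [dev=I exp=I main=A work=K]
After op 8 (commit): HEAD=work@O [dev=I exp=I main=A work=O]
After op 9 (commit): HEAD=work@C [dev=I exp=I main=A work=C]
After op 10 (merge): HEAD=work@D [dev=I exp=I main=A work=D]
commit A: parents=[]
commit C: parents=['O']
commit D: parents=['C', 'A']
commit I: parents=['A']
commit K: parents=['I']
commit O: parents=['K']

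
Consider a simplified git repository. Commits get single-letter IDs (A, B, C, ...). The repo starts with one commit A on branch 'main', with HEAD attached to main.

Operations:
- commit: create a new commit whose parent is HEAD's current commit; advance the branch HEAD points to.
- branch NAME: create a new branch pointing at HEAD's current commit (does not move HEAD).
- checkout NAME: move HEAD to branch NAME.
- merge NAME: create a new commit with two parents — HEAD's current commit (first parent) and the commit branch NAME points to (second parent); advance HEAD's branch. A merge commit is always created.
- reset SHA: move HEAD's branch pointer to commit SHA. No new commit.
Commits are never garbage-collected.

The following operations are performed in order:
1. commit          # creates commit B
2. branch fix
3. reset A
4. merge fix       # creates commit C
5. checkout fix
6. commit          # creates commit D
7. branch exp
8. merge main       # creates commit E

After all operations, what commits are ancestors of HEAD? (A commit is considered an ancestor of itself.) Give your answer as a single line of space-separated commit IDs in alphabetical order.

Answer: A B C D E

Derivation:
After op 1 (commit): HEAD=main@B [main=B]
After op 2 (branch): HEAD=main@B [fix=B main=B]
After op 3 (reset): HEAD=main@A [fix=B main=A]
After op 4 (merge): HEAD=main@C [fix=B main=C]
After op 5 (checkout): HEAD=fix@B [fix=B main=C]
After op 6 (commit): HEAD=fix@D [fix=D main=C]
After op 7 (branch): HEAD=fix@D [exp=D fix=D main=C]
After op 8 (merge): HEAD=fix@E [exp=D fix=E main=C]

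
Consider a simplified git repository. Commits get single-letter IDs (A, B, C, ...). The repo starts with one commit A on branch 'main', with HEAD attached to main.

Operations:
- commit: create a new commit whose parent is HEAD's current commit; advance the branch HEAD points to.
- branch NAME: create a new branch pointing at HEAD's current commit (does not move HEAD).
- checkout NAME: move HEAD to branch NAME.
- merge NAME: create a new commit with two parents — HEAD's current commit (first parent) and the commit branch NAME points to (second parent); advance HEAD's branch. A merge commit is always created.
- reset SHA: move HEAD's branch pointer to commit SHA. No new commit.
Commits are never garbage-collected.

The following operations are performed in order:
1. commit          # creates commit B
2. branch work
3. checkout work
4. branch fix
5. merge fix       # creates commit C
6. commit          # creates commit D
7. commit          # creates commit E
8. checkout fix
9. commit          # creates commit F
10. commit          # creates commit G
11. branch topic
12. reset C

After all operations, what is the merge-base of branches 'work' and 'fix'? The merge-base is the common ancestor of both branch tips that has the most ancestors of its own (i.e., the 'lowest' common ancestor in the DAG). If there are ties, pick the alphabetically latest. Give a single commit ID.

After op 1 (commit): HEAD=main@B [main=B]
After op 2 (branch): HEAD=main@B [main=B work=B]
After op 3 (checkout): HEAD=work@B [main=B work=B]
After op 4 (branch): HEAD=work@B [fix=B main=B work=B]
After op 5 (merge): HEAD=work@C [fix=B main=B work=C]
After op 6 (commit): HEAD=work@D [fix=B main=B work=D]
After op 7 (commit): HEAD=work@E [fix=B main=B work=E]
After op 8 (checkout): HEAD=fix@B [fix=B main=B work=E]
After op 9 (commit): HEAD=fix@F [fix=F main=B work=E]
After op 10 (commit): HEAD=fix@G [fix=G main=B work=E]
After op 11 (branch): HEAD=fix@G [fix=G main=B topic=G work=E]
After op 12 (reset): HEAD=fix@C [fix=C main=B topic=G work=E]
ancestors(work=E): ['A', 'B', 'C', 'D', 'E']
ancestors(fix=C): ['A', 'B', 'C']
common: ['A', 'B', 'C']

Answer: C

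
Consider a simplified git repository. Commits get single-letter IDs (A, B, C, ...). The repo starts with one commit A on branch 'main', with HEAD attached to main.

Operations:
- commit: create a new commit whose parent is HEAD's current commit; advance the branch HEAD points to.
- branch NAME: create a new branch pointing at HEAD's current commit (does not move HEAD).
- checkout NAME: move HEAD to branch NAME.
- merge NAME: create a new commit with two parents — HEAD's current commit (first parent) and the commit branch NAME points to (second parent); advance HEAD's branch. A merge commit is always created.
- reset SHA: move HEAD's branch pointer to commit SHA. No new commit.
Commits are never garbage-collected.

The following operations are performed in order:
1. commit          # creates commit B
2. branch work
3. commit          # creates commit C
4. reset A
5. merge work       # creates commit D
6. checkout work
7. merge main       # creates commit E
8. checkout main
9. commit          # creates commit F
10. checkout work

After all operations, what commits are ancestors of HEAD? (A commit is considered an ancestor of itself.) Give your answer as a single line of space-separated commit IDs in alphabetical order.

After op 1 (commit): HEAD=main@B [main=B]
After op 2 (branch): HEAD=main@B [main=B work=B]
After op 3 (commit): HEAD=main@C [main=C work=B]
After op 4 (reset): HEAD=main@A [main=A work=B]
After op 5 (merge): HEAD=main@D [main=D work=B]
After op 6 (checkout): HEAD=work@B [main=D work=B]
After op 7 (merge): HEAD=work@E [main=D work=E]
After op 8 (checkout): HEAD=main@D [main=D work=E]
After op 9 (commit): HEAD=main@F [main=F work=E]
After op 10 (checkout): HEAD=work@E [main=F work=E]

Answer: A B D E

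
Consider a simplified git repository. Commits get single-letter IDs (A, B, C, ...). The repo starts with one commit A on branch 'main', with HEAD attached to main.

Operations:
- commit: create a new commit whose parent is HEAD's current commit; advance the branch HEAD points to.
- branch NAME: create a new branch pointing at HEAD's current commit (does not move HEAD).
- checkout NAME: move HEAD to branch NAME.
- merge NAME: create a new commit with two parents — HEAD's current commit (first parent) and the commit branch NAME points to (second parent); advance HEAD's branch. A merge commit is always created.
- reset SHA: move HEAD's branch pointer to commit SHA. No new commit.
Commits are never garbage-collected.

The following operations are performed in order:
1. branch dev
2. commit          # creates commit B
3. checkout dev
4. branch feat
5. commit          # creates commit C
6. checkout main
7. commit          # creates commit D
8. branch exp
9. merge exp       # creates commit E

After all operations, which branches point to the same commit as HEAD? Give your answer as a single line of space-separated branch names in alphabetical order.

After op 1 (branch): HEAD=main@A [dev=A main=A]
After op 2 (commit): HEAD=main@B [dev=A main=B]
After op 3 (checkout): HEAD=dev@A [dev=A main=B]
After op 4 (branch): HEAD=dev@A [dev=A feat=A main=B]
After op 5 (commit): HEAD=dev@C [dev=C feat=A main=B]
After op 6 (checkout): HEAD=main@B [dev=C feat=A main=B]
After op 7 (commit): HEAD=main@D [dev=C feat=A main=D]
After op 8 (branch): HEAD=main@D [dev=C exp=D feat=A main=D]
After op 9 (merge): HEAD=main@E [dev=C exp=D feat=A main=E]

Answer: main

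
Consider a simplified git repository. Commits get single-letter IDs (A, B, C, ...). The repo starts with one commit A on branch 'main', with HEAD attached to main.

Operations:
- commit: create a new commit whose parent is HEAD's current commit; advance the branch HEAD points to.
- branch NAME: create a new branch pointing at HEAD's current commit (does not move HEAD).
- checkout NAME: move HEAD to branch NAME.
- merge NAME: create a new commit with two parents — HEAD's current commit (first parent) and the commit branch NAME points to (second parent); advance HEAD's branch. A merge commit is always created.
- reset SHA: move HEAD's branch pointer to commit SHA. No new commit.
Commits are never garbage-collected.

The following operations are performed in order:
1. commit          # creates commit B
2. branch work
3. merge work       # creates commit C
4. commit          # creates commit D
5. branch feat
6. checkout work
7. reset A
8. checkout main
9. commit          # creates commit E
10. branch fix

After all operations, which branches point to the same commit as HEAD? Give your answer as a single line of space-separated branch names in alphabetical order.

After op 1 (commit): HEAD=main@B [main=B]
After op 2 (branch): HEAD=main@B [main=B work=B]
After op 3 (merge): HEAD=main@C [main=C work=B]
After op 4 (commit): HEAD=main@D [main=D work=B]
After op 5 (branch): HEAD=main@D [feat=D main=D work=B]
After op 6 (checkout): HEAD=work@B [feat=D main=D work=B]
After op 7 (reset): HEAD=work@A [feat=D main=D work=A]
After op 8 (checkout): HEAD=main@D [feat=D main=D work=A]
After op 9 (commit): HEAD=main@E [feat=D main=E work=A]
After op 10 (branch): HEAD=main@E [feat=D fix=E main=E work=A]

Answer: fix main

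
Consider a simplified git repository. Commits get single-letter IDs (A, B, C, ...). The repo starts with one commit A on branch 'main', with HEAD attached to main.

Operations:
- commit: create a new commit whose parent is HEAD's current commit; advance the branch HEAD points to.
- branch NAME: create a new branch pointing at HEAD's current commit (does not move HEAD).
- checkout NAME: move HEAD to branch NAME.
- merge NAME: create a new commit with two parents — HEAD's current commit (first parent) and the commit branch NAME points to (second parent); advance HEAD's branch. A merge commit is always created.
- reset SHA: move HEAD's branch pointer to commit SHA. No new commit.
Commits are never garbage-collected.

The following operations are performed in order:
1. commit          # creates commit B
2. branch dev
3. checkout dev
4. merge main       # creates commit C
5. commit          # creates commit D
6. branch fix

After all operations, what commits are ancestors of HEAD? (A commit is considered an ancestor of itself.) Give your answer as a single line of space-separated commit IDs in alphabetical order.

Answer: A B C D

Derivation:
After op 1 (commit): HEAD=main@B [main=B]
After op 2 (branch): HEAD=main@B [dev=B main=B]
After op 3 (checkout): HEAD=dev@B [dev=B main=B]
After op 4 (merge): HEAD=dev@C [dev=C main=B]
After op 5 (commit): HEAD=dev@D [dev=D main=B]
After op 6 (branch): HEAD=dev@D [dev=D fix=D main=B]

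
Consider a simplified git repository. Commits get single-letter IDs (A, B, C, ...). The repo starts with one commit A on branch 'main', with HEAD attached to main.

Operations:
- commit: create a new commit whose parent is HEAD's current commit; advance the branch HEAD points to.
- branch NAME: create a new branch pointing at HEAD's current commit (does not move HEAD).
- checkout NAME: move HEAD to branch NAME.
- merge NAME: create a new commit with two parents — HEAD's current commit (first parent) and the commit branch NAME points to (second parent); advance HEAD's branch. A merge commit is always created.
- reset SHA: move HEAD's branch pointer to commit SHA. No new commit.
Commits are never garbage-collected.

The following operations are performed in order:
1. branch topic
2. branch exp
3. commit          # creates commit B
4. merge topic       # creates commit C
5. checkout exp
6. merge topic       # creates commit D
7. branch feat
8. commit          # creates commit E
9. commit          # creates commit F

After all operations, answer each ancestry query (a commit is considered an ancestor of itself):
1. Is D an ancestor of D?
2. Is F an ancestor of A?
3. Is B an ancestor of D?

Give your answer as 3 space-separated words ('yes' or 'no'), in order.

Answer: yes no no

Derivation:
After op 1 (branch): HEAD=main@A [main=A topic=A]
After op 2 (branch): HEAD=main@A [exp=A main=A topic=A]
After op 3 (commit): HEAD=main@B [exp=A main=B topic=A]
After op 4 (merge): HEAD=main@C [exp=A main=C topic=A]
After op 5 (checkout): HEAD=exp@A [exp=A main=C topic=A]
After op 6 (merge): HEAD=exp@D [exp=D main=C topic=A]
After op 7 (branch): HEAD=exp@D [exp=D feat=D main=C topic=A]
After op 8 (commit): HEAD=exp@E [exp=E feat=D main=C topic=A]
After op 9 (commit): HEAD=exp@F [exp=F feat=D main=C topic=A]
ancestors(D) = {A,D}; D in? yes
ancestors(A) = {A}; F in? no
ancestors(D) = {A,D}; B in? no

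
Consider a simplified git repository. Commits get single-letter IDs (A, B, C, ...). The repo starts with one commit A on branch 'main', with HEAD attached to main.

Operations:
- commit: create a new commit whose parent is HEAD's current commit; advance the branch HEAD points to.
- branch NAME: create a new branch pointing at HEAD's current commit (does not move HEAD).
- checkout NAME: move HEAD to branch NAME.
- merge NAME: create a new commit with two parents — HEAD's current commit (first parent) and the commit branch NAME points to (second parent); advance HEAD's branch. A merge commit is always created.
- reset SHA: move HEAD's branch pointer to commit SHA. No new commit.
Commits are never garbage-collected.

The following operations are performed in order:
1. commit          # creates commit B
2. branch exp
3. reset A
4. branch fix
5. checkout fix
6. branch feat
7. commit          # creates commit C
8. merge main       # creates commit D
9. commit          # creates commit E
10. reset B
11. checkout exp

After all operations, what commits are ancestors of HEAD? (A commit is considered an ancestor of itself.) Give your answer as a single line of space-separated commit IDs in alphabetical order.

Answer: A B

Derivation:
After op 1 (commit): HEAD=main@B [main=B]
After op 2 (branch): HEAD=main@B [exp=B main=B]
After op 3 (reset): HEAD=main@A [exp=B main=A]
After op 4 (branch): HEAD=main@A [exp=B fix=A main=A]
After op 5 (checkout): HEAD=fix@A [exp=B fix=A main=A]
After op 6 (branch): HEAD=fix@A [exp=B feat=A fix=A main=A]
After op 7 (commit): HEAD=fix@C [exp=B feat=A fix=C main=A]
After op 8 (merge): HEAD=fix@D [exp=B feat=A fix=D main=A]
After op 9 (commit): HEAD=fix@E [exp=B feat=A fix=E main=A]
After op 10 (reset): HEAD=fix@B [exp=B feat=A fix=B main=A]
After op 11 (checkout): HEAD=exp@B [exp=B feat=A fix=B main=A]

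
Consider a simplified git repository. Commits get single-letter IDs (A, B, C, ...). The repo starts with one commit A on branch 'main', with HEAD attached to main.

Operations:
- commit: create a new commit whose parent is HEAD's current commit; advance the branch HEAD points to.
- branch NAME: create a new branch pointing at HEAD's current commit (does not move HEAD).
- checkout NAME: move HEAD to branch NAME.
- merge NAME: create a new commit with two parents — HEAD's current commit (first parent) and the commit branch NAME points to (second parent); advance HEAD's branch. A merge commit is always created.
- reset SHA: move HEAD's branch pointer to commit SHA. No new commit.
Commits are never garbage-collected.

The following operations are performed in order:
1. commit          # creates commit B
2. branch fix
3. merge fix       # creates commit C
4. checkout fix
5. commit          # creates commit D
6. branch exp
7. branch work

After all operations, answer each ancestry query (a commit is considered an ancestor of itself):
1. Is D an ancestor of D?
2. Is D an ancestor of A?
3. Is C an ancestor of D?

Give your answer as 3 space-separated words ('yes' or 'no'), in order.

Answer: yes no no

Derivation:
After op 1 (commit): HEAD=main@B [main=B]
After op 2 (branch): HEAD=main@B [fix=B main=B]
After op 3 (merge): HEAD=main@C [fix=B main=C]
After op 4 (checkout): HEAD=fix@B [fix=B main=C]
After op 5 (commit): HEAD=fix@D [fix=D main=C]
After op 6 (branch): HEAD=fix@D [exp=D fix=D main=C]
After op 7 (branch): HEAD=fix@D [exp=D fix=D main=C work=D]
ancestors(D) = {A,B,D}; D in? yes
ancestors(A) = {A}; D in? no
ancestors(D) = {A,B,D}; C in? no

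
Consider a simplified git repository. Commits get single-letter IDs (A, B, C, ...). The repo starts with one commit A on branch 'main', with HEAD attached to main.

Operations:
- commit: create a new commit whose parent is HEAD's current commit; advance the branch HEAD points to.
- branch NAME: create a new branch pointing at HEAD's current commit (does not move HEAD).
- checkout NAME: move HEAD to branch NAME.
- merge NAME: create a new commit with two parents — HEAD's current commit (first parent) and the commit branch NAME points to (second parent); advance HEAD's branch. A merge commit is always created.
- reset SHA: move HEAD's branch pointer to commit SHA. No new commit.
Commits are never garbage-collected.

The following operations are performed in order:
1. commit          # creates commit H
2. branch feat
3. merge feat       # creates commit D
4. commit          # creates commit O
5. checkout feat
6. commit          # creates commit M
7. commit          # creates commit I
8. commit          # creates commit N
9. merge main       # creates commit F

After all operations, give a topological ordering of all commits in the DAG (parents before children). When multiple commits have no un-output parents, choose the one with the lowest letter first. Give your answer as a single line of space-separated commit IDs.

Answer: A H D M I N O F

Derivation:
After op 1 (commit): HEAD=main@H [main=H]
After op 2 (branch): HEAD=main@H [feat=H main=H]
After op 3 (merge): HEAD=main@D [feat=H main=D]
After op 4 (commit): HEAD=main@O [feat=H main=O]
After op 5 (checkout): HEAD=feat@H [feat=H main=O]
After op 6 (commit): HEAD=feat@M [feat=M main=O]
After op 7 (commit): HEAD=feat@I [feat=I main=O]
After op 8 (commit): HEAD=feat@N [feat=N main=O]
After op 9 (merge): HEAD=feat@F [feat=F main=O]
commit A: parents=[]
commit D: parents=['H', 'H']
commit F: parents=['N', 'O']
commit H: parents=['A']
commit I: parents=['M']
commit M: parents=['H']
commit N: parents=['I']
commit O: parents=['D']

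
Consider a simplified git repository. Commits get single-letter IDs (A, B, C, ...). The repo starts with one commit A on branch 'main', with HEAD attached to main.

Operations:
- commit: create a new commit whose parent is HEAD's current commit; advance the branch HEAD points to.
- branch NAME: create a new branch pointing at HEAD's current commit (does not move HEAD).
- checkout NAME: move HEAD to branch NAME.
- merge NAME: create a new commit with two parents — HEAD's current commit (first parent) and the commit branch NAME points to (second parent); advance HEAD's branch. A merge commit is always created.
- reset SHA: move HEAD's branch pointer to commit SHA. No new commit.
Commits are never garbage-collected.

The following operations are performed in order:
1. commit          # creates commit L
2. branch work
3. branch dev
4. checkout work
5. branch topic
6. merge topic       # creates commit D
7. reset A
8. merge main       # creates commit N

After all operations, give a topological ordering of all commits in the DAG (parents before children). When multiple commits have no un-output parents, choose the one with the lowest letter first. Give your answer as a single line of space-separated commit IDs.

Answer: A L D N

Derivation:
After op 1 (commit): HEAD=main@L [main=L]
After op 2 (branch): HEAD=main@L [main=L work=L]
After op 3 (branch): HEAD=main@L [dev=L main=L work=L]
After op 4 (checkout): HEAD=work@L [dev=L main=L work=L]
After op 5 (branch): HEAD=work@L [dev=L main=L topic=L work=L]
After op 6 (merge): HEAD=work@D [dev=L main=L topic=L work=D]
After op 7 (reset): HEAD=work@A [dev=L main=L topic=L work=A]
After op 8 (merge): HEAD=work@N [dev=L main=L topic=L work=N]
commit A: parents=[]
commit D: parents=['L', 'L']
commit L: parents=['A']
commit N: parents=['A', 'L']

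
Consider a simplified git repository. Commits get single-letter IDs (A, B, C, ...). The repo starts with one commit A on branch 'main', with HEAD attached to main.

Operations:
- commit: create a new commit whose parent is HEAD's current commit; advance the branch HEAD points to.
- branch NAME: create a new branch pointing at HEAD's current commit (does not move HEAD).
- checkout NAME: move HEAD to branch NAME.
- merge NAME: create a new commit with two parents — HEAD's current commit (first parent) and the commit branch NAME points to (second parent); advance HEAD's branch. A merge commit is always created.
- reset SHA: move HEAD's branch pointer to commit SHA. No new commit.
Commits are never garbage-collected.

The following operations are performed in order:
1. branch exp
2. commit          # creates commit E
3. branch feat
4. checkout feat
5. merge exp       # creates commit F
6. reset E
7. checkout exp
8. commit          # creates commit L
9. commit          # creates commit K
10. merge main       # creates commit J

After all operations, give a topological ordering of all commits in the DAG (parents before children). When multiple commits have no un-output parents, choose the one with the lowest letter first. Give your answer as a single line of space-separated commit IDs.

Answer: A E F L K J

Derivation:
After op 1 (branch): HEAD=main@A [exp=A main=A]
After op 2 (commit): HEAD=main@E [exp=A main=E]
After op 3 (branch): HEAD=main@E [exp=A feat=E main=E]
After op 4 (checkout): HEAD=feat@E [exp=A feat=E main=E]
After op 5 (merge): HEAD=feat@F [exp=A feat=F main=E]
After op 6 (reset): HEAD=feat@E [exp=A feat=E main=E]
After op 7 (checkout): HEAD=exp@A [exp=A feat=E main=E]
After op 8 (commit): HEAD=exp@L [exp=L feat=E main=E]
After op 9 (commit): HEAD=exp@K [exp=K feat=E main=E]
After op 10 (merge): HEAD=exp@J [exp=J feat=E main=E]
commit A: parents=[]
commit E: parents=['A']
commit F: parents=['E', 'A']
commit J: parents=['K', 'E']
commit K: parents=['L']
commit L: parents=['A']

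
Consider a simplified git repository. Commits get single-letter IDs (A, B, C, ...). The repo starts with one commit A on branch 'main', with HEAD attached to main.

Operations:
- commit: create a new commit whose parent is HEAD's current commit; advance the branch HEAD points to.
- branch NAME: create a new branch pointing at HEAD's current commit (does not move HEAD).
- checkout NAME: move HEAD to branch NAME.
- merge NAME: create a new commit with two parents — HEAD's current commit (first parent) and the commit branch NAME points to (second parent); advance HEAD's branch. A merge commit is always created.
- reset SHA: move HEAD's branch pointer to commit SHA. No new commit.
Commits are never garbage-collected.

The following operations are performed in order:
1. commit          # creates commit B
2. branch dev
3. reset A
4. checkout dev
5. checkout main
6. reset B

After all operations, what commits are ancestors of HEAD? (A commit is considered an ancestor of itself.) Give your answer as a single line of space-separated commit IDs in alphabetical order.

After op 1 (commit): HEAD=main@B [main=B]
After op 2 (branch): HEAD=main@B [dev=B main=B]
After op 3 (reset): HEAD=main@A [dev=B main=A]
After op 4 (checkout): HEAD=dev@B [dev=B main=A]
After op 5 (checkout): HEAD=main@A [dev=B main=A]
After op 6 (reset): HEAD=main@B [dev=B main=B]

Answer: A B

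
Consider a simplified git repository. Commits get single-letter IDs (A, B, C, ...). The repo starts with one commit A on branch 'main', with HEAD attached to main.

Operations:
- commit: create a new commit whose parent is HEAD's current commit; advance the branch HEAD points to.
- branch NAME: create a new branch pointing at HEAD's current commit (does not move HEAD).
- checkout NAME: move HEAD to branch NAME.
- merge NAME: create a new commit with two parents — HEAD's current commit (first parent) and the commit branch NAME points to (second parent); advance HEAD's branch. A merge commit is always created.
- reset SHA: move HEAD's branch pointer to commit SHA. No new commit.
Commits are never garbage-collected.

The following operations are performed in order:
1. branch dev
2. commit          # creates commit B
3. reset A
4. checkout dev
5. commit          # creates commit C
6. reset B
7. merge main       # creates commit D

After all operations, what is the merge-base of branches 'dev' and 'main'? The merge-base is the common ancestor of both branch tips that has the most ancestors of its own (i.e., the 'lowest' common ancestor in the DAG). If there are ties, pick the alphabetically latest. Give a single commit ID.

After op 1 (branch): HEAD=main@A [dev=A main=A]
After op 2 (commit): HEAD=main@B [dev=A main=B]
After op 3 (reset): HEAD=main@A [dev=A main=A]
After op 4 (checkout): HEAD=dev@A [dev=A main=A]
After op 5 (commit): HEAD=dev@C [dev=C main=A]
After op 6 (reset): HEAD=dev@B [dev=B main=A]
After op 7 (merge): HEAD=dev@D [dev=D main=A]
ancestors(dev=D): ['A', 'B', 'D']
ancestors(main=A): ['A']
common: ['A']

Answer: A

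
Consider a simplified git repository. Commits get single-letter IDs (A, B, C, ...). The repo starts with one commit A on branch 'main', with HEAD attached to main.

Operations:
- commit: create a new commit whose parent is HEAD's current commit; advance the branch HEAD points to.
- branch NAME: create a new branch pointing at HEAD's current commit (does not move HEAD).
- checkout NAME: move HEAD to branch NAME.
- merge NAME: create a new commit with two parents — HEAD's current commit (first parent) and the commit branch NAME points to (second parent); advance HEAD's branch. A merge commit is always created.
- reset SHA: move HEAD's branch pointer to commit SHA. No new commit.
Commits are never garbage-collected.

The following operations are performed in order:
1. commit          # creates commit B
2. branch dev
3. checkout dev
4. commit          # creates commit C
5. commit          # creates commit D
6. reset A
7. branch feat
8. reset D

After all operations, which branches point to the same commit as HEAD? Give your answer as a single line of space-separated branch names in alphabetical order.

Answer: dev

Derivation:
After op 1 (commit): HEAD=main@B [main=B]
After op 2 (branch): HEAD=main@B [dev=B main=B]
After op 3 (checkout): HEAD=dev@B [dev=B main=B]
After op 4 (commit): HEAD=dev@C [dev=C main=B]
After op 5 (commit): HEAD=dev@D [dev=D main=B]
After op 6 (reset): HEAD=dev@A [dev=A main=B]
After op 7 (branch): HEAD=dev@A [dev=A feat=A main=B]
After op 8 (reset): HEAD=dev@D [dev=D feat=A main=B]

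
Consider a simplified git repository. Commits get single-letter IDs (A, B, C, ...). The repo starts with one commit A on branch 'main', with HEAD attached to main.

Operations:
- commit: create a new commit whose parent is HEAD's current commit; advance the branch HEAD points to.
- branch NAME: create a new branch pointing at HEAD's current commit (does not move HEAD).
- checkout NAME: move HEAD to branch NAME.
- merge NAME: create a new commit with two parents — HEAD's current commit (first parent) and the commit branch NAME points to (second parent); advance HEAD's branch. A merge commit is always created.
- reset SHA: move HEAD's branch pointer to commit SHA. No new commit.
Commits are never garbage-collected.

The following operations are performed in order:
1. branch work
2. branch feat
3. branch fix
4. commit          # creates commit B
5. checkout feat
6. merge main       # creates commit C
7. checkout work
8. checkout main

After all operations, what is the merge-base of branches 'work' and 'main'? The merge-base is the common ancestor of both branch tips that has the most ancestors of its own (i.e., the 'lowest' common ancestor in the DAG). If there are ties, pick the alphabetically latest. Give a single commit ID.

Answer: A

Derivation:
After op 1 (branch): HEAD=main@A [main=A work=A]
After op 2 (branch): HEAD=main@A [feat=A main=A work=A]
After op 3 (branch): HEAD=main@A [feat=A fix=A main=A work=A]
After op 4 (commit): HEAD=main@B [feat=A fix=A main=B work=A]
After op 5 (checkout): HEAD=feat@A [feat=A fix=A main=B work=A]
After op 6 (merge): HEAD=feat@C [feat=C fix=A main=B work=A]
After op 7 (checkout): HEAD=work@A [feat=C fix=A main=B work=A]
After op 8 (checkout): HEAD=main@B [feat=C fix=A main=B work=A]
ancestors(work=A): ['A']
ancestors(main=B): ['A', 'B']
common: ['A']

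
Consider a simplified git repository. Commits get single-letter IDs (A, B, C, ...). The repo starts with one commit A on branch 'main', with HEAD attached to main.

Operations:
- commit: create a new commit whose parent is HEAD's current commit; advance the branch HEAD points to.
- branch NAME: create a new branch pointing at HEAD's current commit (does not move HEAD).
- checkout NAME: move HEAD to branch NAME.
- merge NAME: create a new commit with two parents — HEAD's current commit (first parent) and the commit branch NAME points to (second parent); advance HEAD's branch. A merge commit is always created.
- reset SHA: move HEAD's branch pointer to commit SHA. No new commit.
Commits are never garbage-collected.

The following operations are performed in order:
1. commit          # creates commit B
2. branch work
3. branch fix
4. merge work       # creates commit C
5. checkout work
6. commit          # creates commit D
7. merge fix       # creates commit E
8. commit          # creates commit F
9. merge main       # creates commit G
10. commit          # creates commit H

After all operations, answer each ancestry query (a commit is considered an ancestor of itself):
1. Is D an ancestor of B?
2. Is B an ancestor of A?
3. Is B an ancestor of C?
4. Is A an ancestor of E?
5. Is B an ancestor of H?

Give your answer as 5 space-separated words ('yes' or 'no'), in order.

After op 1 (commit): HEAD=main@B [main=B]
After op 2 (branch): HEAD=main@B [main=B work=B]
After op 3 (branch): HEAD=main@B [fix=B main=B work=B]
After op 4 (merge): HEAD=main@C [fix=B main=C work=B]
After op 5 (checkout): HEAD=work@B [fix=B main=C work=B]
After op 6 (commit): HEAD=work@D [fix=B main=C work=D]
After op 7 (merge): HEAD=work@E [fix=B main=C work=E]
After op 8 (commit): HEAD=work@F [fix=B main=C work=F]
After op 9 (merge): HEAD=work@G [fix=B main=C work=G]
After op 10 (commit): HEAD=work@H [fix=B main=C work=H]
ancestors(B) = {A,B}; D in? no
ancestors(A) = {A}; B in? no
ancestors(C) = {A,B,C}; B in? yes
ancestors(E) = {A,B,D,E}; A in? yes
ancestors(H) = {A,B,C,D,E,F,G,H}; B in? yes

Answer: no no yes yes yes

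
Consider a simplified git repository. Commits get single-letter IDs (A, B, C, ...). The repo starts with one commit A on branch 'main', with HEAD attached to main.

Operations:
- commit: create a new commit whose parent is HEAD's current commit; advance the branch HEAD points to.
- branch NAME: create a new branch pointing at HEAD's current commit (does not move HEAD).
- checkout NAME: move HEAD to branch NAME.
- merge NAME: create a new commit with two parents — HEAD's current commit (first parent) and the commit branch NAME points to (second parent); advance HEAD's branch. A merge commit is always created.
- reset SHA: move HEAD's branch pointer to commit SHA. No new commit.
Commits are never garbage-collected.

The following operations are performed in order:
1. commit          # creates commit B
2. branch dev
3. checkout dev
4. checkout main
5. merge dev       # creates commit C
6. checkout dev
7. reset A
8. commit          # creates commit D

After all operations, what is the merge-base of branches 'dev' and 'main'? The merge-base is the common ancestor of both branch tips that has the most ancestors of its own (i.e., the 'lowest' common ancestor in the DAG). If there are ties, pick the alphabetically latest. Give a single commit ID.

Answer: A

Derivation:
After op 1 (commit): HEAD=main@B [main=B]
After op 2 (branch): HEAD=main@B [dev=B main=B]
After op 3 (checkout): HEAD=dev@B [dev=B main=B]
After op 4 (checkout): HEAD=main@B [dev=B main=B]
After op 5 (merge): HEAD=main@C [dev=B main=C]
After op 6 (checkout): HEAD=dev@B [dev=B main=C]
After op 7 (reset): HEAD=dev@A [dev=A main=C]
After op 8 (commit): HEAD=dev@D [dev=D main=C]
ancestors(dev=D): ['A', 'D']
ancestors(main=C): ['A', 'B', 'C']
common: ['A']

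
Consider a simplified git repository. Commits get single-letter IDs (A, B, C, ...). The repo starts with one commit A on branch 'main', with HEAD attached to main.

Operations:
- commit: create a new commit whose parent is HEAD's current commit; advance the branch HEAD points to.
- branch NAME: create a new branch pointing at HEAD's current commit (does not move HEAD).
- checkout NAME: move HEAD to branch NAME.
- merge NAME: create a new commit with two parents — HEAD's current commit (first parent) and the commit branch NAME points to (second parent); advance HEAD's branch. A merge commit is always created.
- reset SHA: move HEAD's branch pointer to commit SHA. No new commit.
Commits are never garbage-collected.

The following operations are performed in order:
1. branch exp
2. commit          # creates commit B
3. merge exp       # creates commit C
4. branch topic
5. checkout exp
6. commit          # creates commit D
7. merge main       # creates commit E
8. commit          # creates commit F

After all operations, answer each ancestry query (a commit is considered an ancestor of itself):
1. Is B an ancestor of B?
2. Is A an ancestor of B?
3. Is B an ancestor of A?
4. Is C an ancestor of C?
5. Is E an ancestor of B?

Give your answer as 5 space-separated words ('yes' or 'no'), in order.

Answer: yes yes no yes no

Derivation:
After op 1 (branch): HEAD=main@A [exp=A main=A]
After op 2 (commit): HEAD=main@B [exp=A main=B]
After op 3 (merge): HEAD=main@C [exp=A main=C]
After op 4 (branch): HEAD=main@C [exp=A main=C topic=C]
After op 5 (checkout): HEAD=exp@A [exp=A main=C topic=C]
After op 6 (commit): HEAD=exp@D [exp=D main=C topic=C]
After op 7 (merge): HEAD=exp@E [exp=E main=C topic=C]
After op 8 (commit): HEAD=exp@F [exp=F main=C topic=C]
ancestors(B) = {A,B}; B in? yes
ancestors(B) = {A,B}; A in? yes
ancestors(A) = {A}; B in? no
ancestors(C) = {A,B,C}; C in? yes
ancestors(B) = {A,B}; E in? no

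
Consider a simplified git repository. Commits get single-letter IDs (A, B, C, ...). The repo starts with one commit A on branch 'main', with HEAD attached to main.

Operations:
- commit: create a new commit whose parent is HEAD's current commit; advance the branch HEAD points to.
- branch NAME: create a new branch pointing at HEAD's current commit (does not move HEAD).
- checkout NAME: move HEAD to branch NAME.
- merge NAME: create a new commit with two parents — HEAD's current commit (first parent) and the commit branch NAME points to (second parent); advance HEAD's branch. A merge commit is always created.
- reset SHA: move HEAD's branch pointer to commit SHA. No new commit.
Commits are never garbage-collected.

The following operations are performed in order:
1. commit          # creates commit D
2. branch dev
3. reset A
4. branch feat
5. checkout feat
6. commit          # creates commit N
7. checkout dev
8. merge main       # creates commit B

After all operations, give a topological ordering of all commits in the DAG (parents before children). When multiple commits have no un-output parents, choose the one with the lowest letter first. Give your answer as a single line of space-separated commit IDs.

After op 1 (commit): HEAD=main@D [main=D]
After op 2 (branch): HEAD=main@D [dev=D main=D]
After op 3 (reset): HEAD=main@A [dev=D main=A]
After op 4 (branch): HEAD=main@A [dev=D feat=A main=A]
After op 5 (checkout): HEAD=feat@A [dev=D feat=A main=A]
After op 6 (commit): HEAD=feat@N [dev=D feat=N main=A]
After op 7 (checkout): HEAD=dev@D [dev=D feat=N main=A]
After op 8 (merge): HEAD=dev@B [dev=B feat=N main=A]
commit A: parents=[]
commit B: parents=['D', 'A']
commit D: parents=['A']
commit N: parents=['A']

Answer: A D B N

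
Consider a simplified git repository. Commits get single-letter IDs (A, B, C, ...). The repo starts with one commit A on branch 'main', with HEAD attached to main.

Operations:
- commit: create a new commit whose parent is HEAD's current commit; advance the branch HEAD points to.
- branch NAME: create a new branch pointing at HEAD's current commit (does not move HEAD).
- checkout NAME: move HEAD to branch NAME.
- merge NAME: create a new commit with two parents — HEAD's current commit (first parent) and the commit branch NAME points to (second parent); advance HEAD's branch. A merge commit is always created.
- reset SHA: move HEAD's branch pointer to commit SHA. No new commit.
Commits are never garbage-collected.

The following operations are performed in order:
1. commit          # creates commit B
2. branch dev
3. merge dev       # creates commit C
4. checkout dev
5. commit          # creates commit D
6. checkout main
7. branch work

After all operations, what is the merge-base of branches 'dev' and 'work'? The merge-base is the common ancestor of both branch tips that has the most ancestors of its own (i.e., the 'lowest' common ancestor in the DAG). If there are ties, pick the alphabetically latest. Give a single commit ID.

Answer: B

Derivation:
After op 1 (commit): HEAD=main@B [main=B]
After op 2 (branch): HEAD=main@B [dev=B main=B]
After op 3 (merge): HEAD=main@C [dev=B main=C]
After op 4 (checkout): HEAD=dev@B [dev=B main=C]
After op 5 (commit): HEAD=dev@D [dev=D main=C]
After op 6 (checkout): HEAD=main@C [dev=D main=C]
After op 7 (branch): HEAD=main@C [dev=D main=C work=C]
ancestors(dev=D): ['A', 'B', 'D']
ancestors(work=C): ['A', 'B', 'C']
common: ['A', 'B']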